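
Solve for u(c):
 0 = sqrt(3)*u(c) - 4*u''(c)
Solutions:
 u(c) = C1*exp(-3^(1/4)*c/2) + C2*exp(3^(1/4)*c/2)


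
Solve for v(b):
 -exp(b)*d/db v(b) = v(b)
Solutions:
 v(b) = C1*exp(exp(-b))


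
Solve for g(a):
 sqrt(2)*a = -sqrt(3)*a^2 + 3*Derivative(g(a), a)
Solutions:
 g(a) = C1 + sqrt(3)*a^3/9 + sqrt(2)*a^2/6


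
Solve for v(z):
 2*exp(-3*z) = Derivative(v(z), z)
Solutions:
 v(z) = C1 - 2*exp(-3*z)/3


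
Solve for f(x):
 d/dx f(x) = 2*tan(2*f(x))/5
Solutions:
 f(x) = -asin(C1*exp(4*x/5))/2 + pi/2
 f(x) = asin(C1*exp(4*x/5))/2


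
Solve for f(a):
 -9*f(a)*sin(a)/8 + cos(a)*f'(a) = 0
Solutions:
 f(a) = C1/cos(a)^(9/8)


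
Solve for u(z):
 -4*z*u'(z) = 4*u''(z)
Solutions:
 u(z) = C1 + C2*erf(sqrt(2)*z/2)


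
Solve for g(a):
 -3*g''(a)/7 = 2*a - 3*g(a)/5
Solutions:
 g(a) = C1*exp(-sqrt(35)*a/5) + C2*exp(sqrt(35)*a/5) + 10*a/3


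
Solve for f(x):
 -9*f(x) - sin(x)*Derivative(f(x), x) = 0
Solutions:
 f(x) = C1*sqrt(cos(x) + 1)*(cos(x)^4 + 4*cos(x)^3 + 6*cos(x)^2 + 4*cos(x) + 1)/(sqrt(cos(x) - 1)*(cos(x)^4 - 4*cos(x)^3 + 6*cos(x)^2 - 4*cos(x) + 1))


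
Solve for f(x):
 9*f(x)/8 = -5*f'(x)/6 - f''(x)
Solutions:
 f(x) = (C1*sin(sqrt(137)*x/12) + C2*cos(sqrt(137)*x/12))*exp(-5*x/12)


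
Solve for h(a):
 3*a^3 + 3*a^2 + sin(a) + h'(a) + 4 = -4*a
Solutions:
 h(a) = C1 - 3*a^4/4 - a^3 - 2*a^2 - 4*a + cos(a)


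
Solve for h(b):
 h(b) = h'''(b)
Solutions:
 h(b) = C3*exp(b) + (C1*sin(sqrt(3)*b/2) + C2*cos(sqrt(3)*b/2))*exp(-b/2)


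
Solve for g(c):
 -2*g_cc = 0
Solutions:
 g(c) = C1 + C2*c


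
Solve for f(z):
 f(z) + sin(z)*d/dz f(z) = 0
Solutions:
 f(z) = C1*sqrt(cos(z) + 1)/sqrt(cos(z) - 1)


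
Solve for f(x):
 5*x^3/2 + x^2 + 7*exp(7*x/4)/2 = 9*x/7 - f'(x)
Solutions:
 f(x) = C1 - 5*x^4/8 - x^3/3 + 9*x^2/14 - 2*exp(7*x/4)


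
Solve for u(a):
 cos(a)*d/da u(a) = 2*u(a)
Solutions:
 u(a) = C1*(sin(a) + 1)/(sin(a) - 1)


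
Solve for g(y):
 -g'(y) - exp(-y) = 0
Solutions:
 g(y) = C1 + exp(-y)


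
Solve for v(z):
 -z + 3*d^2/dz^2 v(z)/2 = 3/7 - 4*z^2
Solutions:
 v(z) = C1 + C2*z - 2*z^4/9 + z^3/9 + z^2/7


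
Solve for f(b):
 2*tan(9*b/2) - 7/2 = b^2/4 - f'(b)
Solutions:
 f(b) = C1 + b^3/12 + 7*b/2 + 4*log(cos(9*b/2))/9


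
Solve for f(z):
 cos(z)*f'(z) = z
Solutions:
 f(z) = C1 + Integral(z/cos(z), z)


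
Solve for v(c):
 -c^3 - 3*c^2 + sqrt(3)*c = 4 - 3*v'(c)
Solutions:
 v(c) = C1 + c^4/12 + c^3/3 - sqrt(3)*c^2/6 + 4*c/3


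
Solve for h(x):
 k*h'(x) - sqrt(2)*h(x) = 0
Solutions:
 h(x) = C1*exp(sqrt(2)*x/k)


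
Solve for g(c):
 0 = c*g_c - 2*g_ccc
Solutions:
 g(c) = C1 + Integral(C2*airyai(2^(2/3)*c/2) + C3*airybi(2^(2/3)*c/2), c)


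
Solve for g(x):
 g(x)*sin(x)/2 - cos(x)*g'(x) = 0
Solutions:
 g(x) = C1/sqrt(cos(x))


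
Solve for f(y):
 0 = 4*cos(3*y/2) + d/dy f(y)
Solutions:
 f(y) = C1 - 8*sin(3*y/2)/3


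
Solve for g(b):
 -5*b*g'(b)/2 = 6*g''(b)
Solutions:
 g(b) = C1 + C2*erf(sqrt(30)*b/12)


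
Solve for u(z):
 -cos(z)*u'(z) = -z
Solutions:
 u(z) = C1 + Integral(z/cos(z), z)


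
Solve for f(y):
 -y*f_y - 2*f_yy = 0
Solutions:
 f(y) = C1 + C2*erf(y/2)


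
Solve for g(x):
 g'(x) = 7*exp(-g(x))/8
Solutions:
 g(x) = log(C1 + 7*x/8)


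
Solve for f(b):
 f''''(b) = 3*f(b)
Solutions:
 f(b) = C1*exp(-3^(1/4)*b) + C2*exp(3^(1/4)*b) + C3*sin(3^(1/4)*b) + C4*cos(3^(1/4)*b)


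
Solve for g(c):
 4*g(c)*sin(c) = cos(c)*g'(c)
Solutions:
 g(c) = C1/cos(c)^4


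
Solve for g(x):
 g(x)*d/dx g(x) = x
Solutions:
 g(x) = -sqrt(C1 + x^2)
 g(x) = sqrt(C1 + x^2)


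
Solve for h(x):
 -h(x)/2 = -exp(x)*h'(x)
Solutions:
 h(x) = C1*exp(-exp(-x)/2)


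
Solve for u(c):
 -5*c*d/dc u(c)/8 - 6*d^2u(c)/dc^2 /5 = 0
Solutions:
 u(c) = C1 + C2*erf(5*sqrt(6)*c/24)


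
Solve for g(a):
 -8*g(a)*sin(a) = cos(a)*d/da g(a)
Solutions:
 g(a) = C1*cos(a)^8


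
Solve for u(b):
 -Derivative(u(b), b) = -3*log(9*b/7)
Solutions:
 u(b) = C1 + 3*b*log(b) - 3*b + b*log(729/343)


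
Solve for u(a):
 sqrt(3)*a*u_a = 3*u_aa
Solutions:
 u(a) = C1 + C2*erfi(sqrt(2)*3^(3/4)*a/6)


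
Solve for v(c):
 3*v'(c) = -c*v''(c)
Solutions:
 v(c) = C1 + C2/c^2


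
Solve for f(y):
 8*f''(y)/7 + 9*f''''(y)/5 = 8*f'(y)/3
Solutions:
 f(y) = C1 + C2*exp(-y*(-4*5^(2/3)*882^(1/3)/(441 + sqrt(197841))^(1/3) + 420^(1/3)*(441 + sqrt(197841))^(1/3))/126)*sin(3^(1/6)*y*(12*5^(2/3)*98^(1/3)/(441 + sqrt(197841))^(1/3) + 140^(1/3)*3^(2/3)*(441 + sqrt(197841))^(1/3))/126) + C3*exp(-y*(-4*5^(2/3)*882^(1/3)/(441 + sqrt(197841))^(1/3) + 420^(1/3)*(441 + sqrt(197841))^(1/3))/126)*cos(3^(1/6)*y*(12*5^(2/3)*98^(1/3)/(441 + sqrt(197841))^(1/3) + 140^(1/3)*3^(2/3)*(441 + sqrt(197841))^(1/3))/126) + C4*exp(y*(-4*5^(2/3)*882^(1/3)/(441 + sqrt(197841))^(1/3) + 420^(1/3)*(441 + sqrt(197841))^(1/3))/63)


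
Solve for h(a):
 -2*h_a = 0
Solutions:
 h(a) = C1


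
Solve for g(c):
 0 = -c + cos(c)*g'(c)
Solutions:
 g(c) = C1 + Integral(c/cos(c), c)


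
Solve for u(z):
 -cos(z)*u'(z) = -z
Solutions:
 u(z) = C1 + Integral(z/cos(z), z)


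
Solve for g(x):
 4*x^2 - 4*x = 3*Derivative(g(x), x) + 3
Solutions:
 g(x) = C1 + 4*x^3/9 - 2*x^2/3 - x


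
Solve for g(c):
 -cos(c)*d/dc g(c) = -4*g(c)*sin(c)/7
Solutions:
 g(c) = C1/cos(c)^(4/7)


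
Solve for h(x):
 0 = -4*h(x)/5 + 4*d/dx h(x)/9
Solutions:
 h(x) = C1*exp(9*x/5)


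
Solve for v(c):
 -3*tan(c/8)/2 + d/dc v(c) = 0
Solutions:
 v(c) = C1 - 12*log(cos(c/8))


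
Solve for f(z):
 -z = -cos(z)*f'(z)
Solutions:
 f(z) = C1 + Integral(z/cos(z), z)


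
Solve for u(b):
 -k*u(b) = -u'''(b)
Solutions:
 u(b) = C1*exp(b*k^(1/3)) + C2*exp(b*k^(1/3)*(-1 + sqrt(3)*I)/2) + C3*exp(-b*k^(1/3)*(1 + sqrt(3)*I)/2)


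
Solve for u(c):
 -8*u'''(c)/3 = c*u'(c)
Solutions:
 u(c) = C1 + Integral(C2*airyai(-3^(1/3)*c/2) + C3*airybi(-3^(1/3)*c/2), c)


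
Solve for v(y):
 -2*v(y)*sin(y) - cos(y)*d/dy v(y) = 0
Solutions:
 v(y) = C1*cos(y)^2


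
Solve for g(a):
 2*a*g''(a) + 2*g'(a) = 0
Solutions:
 g(a) = C1 + C2*log(a)


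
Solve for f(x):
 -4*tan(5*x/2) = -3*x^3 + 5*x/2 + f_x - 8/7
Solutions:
 f(x) = C1 + 3*x^4/4 - 5*x^2/4 + 8*x/7 + 8*log(cos(5*x/2))/5


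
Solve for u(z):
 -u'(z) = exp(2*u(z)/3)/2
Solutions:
 u(z) = 3*log(-sqrt(-1/(C1 - z))) + 3*log(3)/2
 u(z) = 3*log(-1/(C1 - z))/2 + 3*log(3)/2


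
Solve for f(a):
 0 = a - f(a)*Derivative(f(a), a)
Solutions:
 f(a) = -sqrt(C1 + a^2)
 f(a) = sqrt(C1 + a^2)


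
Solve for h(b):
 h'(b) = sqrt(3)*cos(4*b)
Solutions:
 h(b) = C1 + sqrt(3)*sin(4*b)/4


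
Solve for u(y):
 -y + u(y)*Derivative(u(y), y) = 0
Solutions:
 u(y) = -sqrt(C1 + y^2)
 u(y) = sqrt(C1 + y^2)


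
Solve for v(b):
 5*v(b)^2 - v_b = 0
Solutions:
 v(b) = -1/(C1 + 5*b)


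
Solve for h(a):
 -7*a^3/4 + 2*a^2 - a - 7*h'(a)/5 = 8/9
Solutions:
 h(a) = C1 - 5*a^4/16 + 10*a^3/21 - 5*a^2/14 - 40*a/63


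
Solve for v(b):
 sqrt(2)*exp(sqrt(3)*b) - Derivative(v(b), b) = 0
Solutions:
 v(b) = C1 + sqrt(6)*exp(sqrt(3)*b)/3


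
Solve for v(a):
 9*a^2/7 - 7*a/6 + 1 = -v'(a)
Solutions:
 v(a) = C1 - 3*a^3/7 + 7*a^2/12 - a


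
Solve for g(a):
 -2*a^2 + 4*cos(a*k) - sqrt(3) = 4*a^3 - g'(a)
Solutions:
 g(a) = C1 + a^4 + 2*a^3/3 + sqrt(3)*a - 4*sin(a*k)/k


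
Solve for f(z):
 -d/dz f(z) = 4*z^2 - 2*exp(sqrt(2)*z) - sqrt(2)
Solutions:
 f(z) = C1 - 4*z^3/3 + sqrt(2)*z + sqrt(2)*exp(sqrt(2)*z)


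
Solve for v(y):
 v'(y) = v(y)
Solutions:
 v(y) = C1*exp(y)


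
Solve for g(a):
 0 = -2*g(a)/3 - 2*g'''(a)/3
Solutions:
 g(a) = C3*exp(-a) + (C1*sin(sqrt(3)*a/2) + C2*cos(sqrt(3)*a/2))*exp(a/2)


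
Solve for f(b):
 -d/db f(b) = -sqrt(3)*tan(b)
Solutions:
 f(b) = C1 - sqrt(3)*log(cos(b))


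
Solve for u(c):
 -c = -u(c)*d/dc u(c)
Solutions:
 u(c) = -sqrt(C1 + c^2)
 u(c) = sqrt(C1 + c^2)


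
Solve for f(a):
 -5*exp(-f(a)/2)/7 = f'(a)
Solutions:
 f(a) = 2*log(C1 - 5*a/14)


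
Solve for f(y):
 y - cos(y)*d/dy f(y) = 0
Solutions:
 f(y) = C1 + Integral(y/cos(y), y)


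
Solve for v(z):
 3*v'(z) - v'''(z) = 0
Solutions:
 v(z) = C1 + C2*exp(-sqrt(3)*z) + C3*exp(sqrt(3)*z)


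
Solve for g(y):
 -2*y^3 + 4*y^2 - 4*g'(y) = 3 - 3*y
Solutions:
 g(y) = C1 - y^4/8 + y^3/3 + 3*y^2/8 - 3*y/4


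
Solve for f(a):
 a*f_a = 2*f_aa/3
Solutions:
 f(a) = C1 + C2*erfi(sqrt(3)*a/2)


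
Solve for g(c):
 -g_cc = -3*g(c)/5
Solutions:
 g(c) = C1*exp(-sqrt(15)*c/5) + C2*exp(sqrt(15)*c/5)


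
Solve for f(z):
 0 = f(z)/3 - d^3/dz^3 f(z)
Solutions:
 f(z) = C3*exp(3^(2/3)*z/3) + (C1*sin(3^(1/6)*z/2) + C2*cos(3^(1/6)*z/2))*exp(-3^(2/3)*z/6)


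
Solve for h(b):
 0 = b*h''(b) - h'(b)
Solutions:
 h(b) = C1 + C2*b^2


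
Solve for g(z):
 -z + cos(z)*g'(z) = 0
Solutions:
 g(z) = C1 + Integral(z/cos(z), z)


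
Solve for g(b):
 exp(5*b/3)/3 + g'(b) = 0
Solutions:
 g(b) = C1 - exp(5*b/3)/5


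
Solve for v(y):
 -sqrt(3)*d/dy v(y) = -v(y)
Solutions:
 v(y) = C1*exp(sqrt(3)*y/3)


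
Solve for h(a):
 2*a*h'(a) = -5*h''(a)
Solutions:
 h(a) = C1 + C2*erf(sqrt(5)*a/5)


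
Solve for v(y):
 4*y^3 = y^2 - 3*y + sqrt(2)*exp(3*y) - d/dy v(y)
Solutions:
 v(y) = C1 - y^4 + y^3/3 - 3*y^2/2 + sqrt(2)*exp(3*y)/3


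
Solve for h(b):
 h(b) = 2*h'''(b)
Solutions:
 h(b) = C3*exp(2^(2/3)*b/2) + (C1*sin(2^(2/3)*sqrt(3)*b/4) + C2*cos(2^(2/3)*sqrt(3)*b/4))*exp(-2^(2/3)*b/4)


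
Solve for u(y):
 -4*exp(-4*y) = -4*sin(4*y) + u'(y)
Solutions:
 u(y) = C1 - cos(4*y) + exp(-4*y)


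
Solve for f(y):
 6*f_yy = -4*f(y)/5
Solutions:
 f(y) = C1*sin(sqrt(30)*y/15) + C2*cos(sqrt(30)*y/15)


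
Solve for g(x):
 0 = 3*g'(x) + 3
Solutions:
 g(x) = C1 - x


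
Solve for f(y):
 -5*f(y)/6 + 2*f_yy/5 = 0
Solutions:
 f(y) = C1*exp(-5*sqrt(3)*y/6) + C2*exp(5*sqrt(3)*y/6)


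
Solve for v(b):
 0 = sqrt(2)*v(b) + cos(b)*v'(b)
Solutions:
 v(b) = C1*(sin(b) - 1)^(sqrt(2)/2)/(sin(b) + 1)^(sqrt(2)/2)


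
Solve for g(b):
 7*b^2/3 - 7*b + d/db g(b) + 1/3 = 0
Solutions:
 g(b) = C1 - 7*b^3/9 + 7*b^2/2 - b/3


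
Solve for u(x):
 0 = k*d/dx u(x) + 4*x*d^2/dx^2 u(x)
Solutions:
 u(x) = C1 + x^(1 - re(k)/4)*(C2*sin(log(x)*Abs(im(k))/4) + C3*cos(log(x)*im(k)/4))


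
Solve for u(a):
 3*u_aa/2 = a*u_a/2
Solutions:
 u(a) = C1 + C2*erfi(sqrt(6)*a/6)


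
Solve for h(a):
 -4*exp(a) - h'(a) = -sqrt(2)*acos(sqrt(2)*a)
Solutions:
 h(a) = C1 + sqrt(2)*(a*acos(sqrt(2)*a) - sqrt(2)*sqrt(1 - 2*a^2)/2) - 4*exp(a)


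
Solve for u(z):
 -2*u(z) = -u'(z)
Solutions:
 u(z) = C1*exp(2*z)


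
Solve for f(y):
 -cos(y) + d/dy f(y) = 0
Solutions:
 f(y) = C1 + sin(y)


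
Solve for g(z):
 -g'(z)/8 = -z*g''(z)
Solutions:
 g(z) = C1 + C2*z^(9/8)


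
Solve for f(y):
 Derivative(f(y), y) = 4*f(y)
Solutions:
 f(y) = C1*exp(4*y)


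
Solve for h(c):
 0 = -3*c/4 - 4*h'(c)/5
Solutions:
 h(c) = C1 - 15*c^2/32


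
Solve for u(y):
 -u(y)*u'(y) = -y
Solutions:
 u(y) = -sqrt(C1 + y^2)
 u(y) = sqrt(C1 + y^2)


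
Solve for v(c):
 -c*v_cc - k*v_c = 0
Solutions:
 v(c) = C1 + c^(1 - re(k))*(C2*sin(log(c)*Abs(im(k))) + C3*cos(log(c)*im(k)))


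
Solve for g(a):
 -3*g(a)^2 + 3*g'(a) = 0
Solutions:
 g(a) = -1/(C1 + a)


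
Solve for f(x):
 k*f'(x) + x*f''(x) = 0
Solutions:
 f(x) = C1 + x^(1 - re(k))*(C2*sin(log(x)*Abs(im(k))) + C3*cos(log(x)*im(k)))


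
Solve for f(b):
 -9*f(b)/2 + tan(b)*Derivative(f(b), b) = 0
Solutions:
 f(b) = C1*sin(b)^(9/2)


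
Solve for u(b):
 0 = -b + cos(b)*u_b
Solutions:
 u(b) = C1 + Integral(b/cos(b), b)


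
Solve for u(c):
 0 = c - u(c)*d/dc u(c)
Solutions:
 u(c) = -sqrt(C1 + c^2)
 u(c) = sqrt(C1 + c^2)


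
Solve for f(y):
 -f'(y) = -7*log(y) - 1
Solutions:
 f(y) = C1 + 7*y*log(y) - 6*y


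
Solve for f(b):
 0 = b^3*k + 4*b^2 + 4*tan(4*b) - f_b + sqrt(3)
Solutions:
 f(b) = C1 + b^4*k/4 + 4*b^3/3 + sqrt(3)*b - log(cos(4*b))


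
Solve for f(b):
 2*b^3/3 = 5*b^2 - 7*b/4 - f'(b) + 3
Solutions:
 f(b) = C1 - b^4/6 + 5*b^3/3 - 7*b^2/8 + 3*b


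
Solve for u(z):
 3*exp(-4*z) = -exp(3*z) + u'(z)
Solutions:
 u(z) = C1 + exp(3*z)/3 - 3*exp(-4*z)/4


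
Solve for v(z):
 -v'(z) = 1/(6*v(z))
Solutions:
 v(z) = -sqrt(C1 - 3*z)/3
 v(z) = sqrt(C1 - 3*z)/3


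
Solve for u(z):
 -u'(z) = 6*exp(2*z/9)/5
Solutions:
 u(z) = C1 - 27*exp(2*z/9)/5


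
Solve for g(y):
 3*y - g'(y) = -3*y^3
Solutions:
 g(y) = C1 + 3*y^4/4 + 3*y^2/2


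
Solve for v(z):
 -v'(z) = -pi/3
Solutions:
 v(z) = C1 + pi*z/3


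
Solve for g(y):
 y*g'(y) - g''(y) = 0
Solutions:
 g(y) = C1 + C2*erfi(sqrt(2)*y/2)


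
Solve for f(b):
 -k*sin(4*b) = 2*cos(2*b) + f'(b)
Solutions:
 f(b) = C1 + k*cos(4*b)/4 - sin(2*b)


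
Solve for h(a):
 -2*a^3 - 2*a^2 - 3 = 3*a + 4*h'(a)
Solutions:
 h(a) = C1 - a^4/8 - a^3/6 - 3*a^2/8 - 3*a/4


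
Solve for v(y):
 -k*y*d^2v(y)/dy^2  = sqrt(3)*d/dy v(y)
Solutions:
 v(y) = C1 + y^(((re(k) - sqrt(3))*re(k) + im(k)^2)/(re(k)^2 + im(k)^2))*(C2*sin(sqrt(3)*log(y)*Abs(im(k))/(re(k)^2 + im(k)^2)) + C3*cos(sqrt(3)*log(y)*im(k)/(re(k)^2 + im(k)^2)))


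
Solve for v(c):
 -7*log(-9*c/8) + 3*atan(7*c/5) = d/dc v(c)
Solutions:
 v(c) = C1 - 7*c*log(-c) + 3*c*atan(7*c/5) - 14*c*log(3) + 7*c + 21*c*log(2) - 15*log(49*c^2 + 25)/14


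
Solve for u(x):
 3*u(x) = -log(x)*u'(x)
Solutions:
 u(x) = C1*exp(-3*li(x))


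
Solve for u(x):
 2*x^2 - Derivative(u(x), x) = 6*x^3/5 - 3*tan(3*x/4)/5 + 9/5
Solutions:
 u(x) = C1 - 3*x^4/10 + 2*x^3/3 - 9*x/5 - 4*log(cos(3*x/4))/5


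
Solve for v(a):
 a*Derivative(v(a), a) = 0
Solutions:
 v(a) = C1


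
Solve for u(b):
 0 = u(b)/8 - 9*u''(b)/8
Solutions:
 u(b) = C1*exp(-b/3) + C2*exp(b/3)


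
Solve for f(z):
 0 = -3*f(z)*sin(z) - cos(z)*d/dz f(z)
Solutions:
 f(z) = C1*cos(z)^3


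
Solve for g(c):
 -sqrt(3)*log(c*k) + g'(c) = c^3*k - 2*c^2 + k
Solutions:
 g(c) = C1 + c^4*k/4 - 2*c^3/3 + c*(k - sqrt(3)) + sqrt(3)*c*log(c*k)


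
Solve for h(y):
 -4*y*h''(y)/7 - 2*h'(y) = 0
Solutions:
 h(y) = C1 + C2/y^(5/2)


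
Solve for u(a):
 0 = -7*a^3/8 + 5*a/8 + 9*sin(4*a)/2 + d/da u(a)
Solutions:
 u(a) = C1 + 7*a^4/32 - 5*a^2/16 + 9*cos(4*a)/8


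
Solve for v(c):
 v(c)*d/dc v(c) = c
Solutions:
 v(c) = -sqrt(C1 + c^2)
 v(c) = sqrt(C1 + c^2)


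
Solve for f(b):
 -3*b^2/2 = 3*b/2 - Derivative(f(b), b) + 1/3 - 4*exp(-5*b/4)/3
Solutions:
 f(b) = C1 + b^3/2 + 3*b^2/4 + b/3 + 16*exp(-5*b/4)/15


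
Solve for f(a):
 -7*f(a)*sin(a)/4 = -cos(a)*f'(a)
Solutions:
 f(a) = C1/cos(a)^(7/4)


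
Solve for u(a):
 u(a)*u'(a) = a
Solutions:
 u(a) = -sqrt(C1 + a^2)
 u(a) = sqrt(C1 + a^2)


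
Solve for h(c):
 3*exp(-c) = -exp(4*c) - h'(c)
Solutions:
 h(c) = C1 - exp(4*c)/4 + 3*exp(-c)


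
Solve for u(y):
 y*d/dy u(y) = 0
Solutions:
 u(y) = C1


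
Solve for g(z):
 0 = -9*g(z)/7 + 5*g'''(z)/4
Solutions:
 g(z) = C3*exp(210^(2/3)*z/35) + (C1*sin(3*3^(1/6)*70^(2/3)*z/70) + C2*cos(3*3^(1/6)*70^(2/3)*z/70))*exp(-210^(2/3)*z/70)


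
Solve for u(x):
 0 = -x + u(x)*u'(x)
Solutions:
 u(x) = -sqrt(C1 + x^2)
 u(x) = sqrt(C1 + x^2)


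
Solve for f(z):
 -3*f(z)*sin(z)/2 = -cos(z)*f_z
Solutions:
 f(z) = C1/cos(z)^(3/2)


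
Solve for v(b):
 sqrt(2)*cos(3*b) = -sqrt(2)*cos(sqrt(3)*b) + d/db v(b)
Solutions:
 v(b) = C1 + sqrt(2)*sin(3*b)/3 + sqrt(6)*sin(sqrt(3)*b)/3


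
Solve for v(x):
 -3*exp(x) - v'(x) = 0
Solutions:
 v(x) = C1 - 3*exp(x)


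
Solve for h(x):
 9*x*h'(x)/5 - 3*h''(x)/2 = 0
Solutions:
 h(x) = C1 + C2*erfi(sqrt(15)*x/5)


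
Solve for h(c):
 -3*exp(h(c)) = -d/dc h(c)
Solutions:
 h(c) = log(-1/(C1 + 3*c))


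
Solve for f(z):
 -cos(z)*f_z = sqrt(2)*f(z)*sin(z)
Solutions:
 f(z) = C1*cos(z)^(sqrt(2))


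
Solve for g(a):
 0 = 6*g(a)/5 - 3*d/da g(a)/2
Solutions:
 g(a) = C1*exp(4*a/5)


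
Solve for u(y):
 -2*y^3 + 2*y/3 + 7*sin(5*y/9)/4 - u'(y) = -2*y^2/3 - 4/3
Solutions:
 u(y) = C1 - y^4/2 + 2*y^3/9 + y^2/3 + 4*y/3 - 63*cos(5*y/9)/20


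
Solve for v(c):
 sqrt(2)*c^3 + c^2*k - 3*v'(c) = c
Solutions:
 v(c) = C1 + sqrt(2)*c^4/12 + c^3*k/9 - c^2/6


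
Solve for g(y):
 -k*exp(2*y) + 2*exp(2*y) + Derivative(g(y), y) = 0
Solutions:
 g(y) = C1 + k*exp(2*y)/2 - exp(2*y)


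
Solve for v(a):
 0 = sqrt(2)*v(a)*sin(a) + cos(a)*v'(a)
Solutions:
 v(a) = C1*cos(a)^(sqrt(2))


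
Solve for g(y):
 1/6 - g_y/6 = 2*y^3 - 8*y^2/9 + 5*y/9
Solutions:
 g(y) = C1 - 3*y^4 + 16*y^3/9 - 5*y^2/3 + y


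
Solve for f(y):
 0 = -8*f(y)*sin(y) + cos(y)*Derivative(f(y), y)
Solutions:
 f(y) = C1/cos(y)^8


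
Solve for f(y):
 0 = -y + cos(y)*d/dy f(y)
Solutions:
 f(y) = C1 + Integral(y/cos(y), y)


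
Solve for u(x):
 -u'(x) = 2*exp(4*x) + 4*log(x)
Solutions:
 u(x) = C1 - 4*x*log(x) + 4*x - exp(4*x)/2


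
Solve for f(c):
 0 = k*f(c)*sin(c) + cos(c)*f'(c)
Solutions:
 f(c) = C1*exp(k*log(cos(c)))


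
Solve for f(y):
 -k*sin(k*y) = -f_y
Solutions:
 f(y) = C1 - cos(k*y)


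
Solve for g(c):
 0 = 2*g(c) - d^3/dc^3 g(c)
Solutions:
 g(c) = C3*exp(2^(1/3)*c) + (C1*sin(2^(1/3)*sqrt(3)*c/2) + C2*cos(2^(1/3)*sqrt(3)*c/2))*exp(-2^(1/3)*c/2)


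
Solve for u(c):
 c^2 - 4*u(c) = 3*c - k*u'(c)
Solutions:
 u(c) = C1*exp(4*c/k) + c^2/4 + c*k/8 - 3*c/4 + k^2/32 - 3*k/16


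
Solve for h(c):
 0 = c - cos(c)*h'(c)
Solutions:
 h(c) = C1 + Integral(c/cos(c), c)


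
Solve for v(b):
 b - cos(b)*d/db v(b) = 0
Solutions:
 v(b) = C1 + Integral(b/cos(b), b)


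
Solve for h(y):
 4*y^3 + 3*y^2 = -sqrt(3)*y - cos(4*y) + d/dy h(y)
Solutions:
 h(y) = C1 + y^4 + y^3 + sqrt(3)*y^2/2 + sin(4*y)/4


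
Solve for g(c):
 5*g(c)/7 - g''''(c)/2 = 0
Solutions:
 g(c) = C1*exp(-10^(1/4)*7^(3/4)*c/7) + C2*exp(10^(1/4)*7^(3/4)*c/7) + C3*sin(10^(1/4)*7^(3/4)*c/7) + C4*cos(10^(1/4)*7^(3/4)*c/7)


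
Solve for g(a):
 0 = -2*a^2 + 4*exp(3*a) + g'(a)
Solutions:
 g(a) = C1 + 2*a^3/3 - 4*exp(3*a)/3


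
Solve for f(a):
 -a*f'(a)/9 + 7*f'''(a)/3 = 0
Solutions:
 f(a) = C1 + Integral(C2*airyai(21^(2/3)*a/21) + C3*airybi(21^(2/3)*a/21), a)


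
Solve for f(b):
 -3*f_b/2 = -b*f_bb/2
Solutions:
 f(b) = C1 + C2*b^4


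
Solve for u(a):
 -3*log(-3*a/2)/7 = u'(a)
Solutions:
 u(a) = C1 - 3*a*log(-a)/7 + 3*a*(-log(3) + log(2) + 1)/7


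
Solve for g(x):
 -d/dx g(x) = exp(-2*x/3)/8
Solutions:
 g(x) = C1 + 3*exp(-2*x/3)/16


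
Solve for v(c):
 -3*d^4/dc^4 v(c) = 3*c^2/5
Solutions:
 v(c) = C1 + C2*c + C3*c^2 + C4*c^3 - c^6/1800


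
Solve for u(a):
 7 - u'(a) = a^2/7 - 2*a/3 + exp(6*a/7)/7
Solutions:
 u(a) = C1 - a^3/21 + a^2/3 + 7*a - exp(6*a/7)/6


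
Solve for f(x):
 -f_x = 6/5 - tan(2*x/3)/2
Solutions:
 f(x) = C1 - 6*x/5 - 3*log(cos(2*x/3))/4


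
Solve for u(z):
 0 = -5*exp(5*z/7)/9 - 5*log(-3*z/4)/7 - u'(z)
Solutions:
 u(z) = C1 - 5*z*log(-z)/7 + 5*z*(-log(3) + 1 + 2*log(2))/7 - 7*exp(5*z/7)/9


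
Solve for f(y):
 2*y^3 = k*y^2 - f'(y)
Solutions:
 f(y) = C1 + k*y^3/3 - y^4/2


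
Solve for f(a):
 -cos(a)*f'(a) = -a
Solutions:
 f(a) = C1 + Integral(a/cos(a), a)


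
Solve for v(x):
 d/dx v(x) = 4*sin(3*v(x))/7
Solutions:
 -4*x/7 + log(cos(3*v(x)) - 1)/6 - log(cos(3*v(x)) + 1)/6 = C1


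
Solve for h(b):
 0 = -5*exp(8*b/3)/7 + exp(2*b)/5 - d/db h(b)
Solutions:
 h(b) = C1 - 15*exp(8*b/3)/56 + exp(2*b)/10


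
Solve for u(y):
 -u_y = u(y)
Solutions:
 u(y) = C1*exp(-y)


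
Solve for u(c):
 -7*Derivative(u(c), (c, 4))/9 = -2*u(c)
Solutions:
 u(c) = C1*exp(-2^(1/4)*sqrt(3)*7^(3/4)*c/7) + C2*exp(2^(1/4)*sqrt(3)*7^(3/4)*c/7) + C3*sin(2^(1/4)*sqrt(3)*7^(3/4)*c/7) + C4*cos(2^(1/4)*sqrt(3)*7^(3/4)*c/7)


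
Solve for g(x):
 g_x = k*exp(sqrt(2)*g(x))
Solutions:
 g(x) = sqrt(2)*(2*log(-1/(C1 + k*x)) - log(2))/4


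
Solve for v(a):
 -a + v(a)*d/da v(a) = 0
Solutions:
 v(a) = -sqrt(C1 + a^2)
 v(a) = sqrt(C1 + a^2)


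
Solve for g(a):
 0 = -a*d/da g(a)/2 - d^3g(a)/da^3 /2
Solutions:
 g(a) = C1 + Integral(C2*airyai(-a) + C3*airybi(-a), a)


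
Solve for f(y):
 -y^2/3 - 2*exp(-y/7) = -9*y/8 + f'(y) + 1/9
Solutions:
 f(y) = C1 - y^3/9 + 9*y^2/16 - y/9 + 14*exp(-y/7)


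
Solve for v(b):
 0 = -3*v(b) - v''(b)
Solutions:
 v(b) = C1*sin(sqrt(3)*b) + C2*cos(sqrt(3)*b)


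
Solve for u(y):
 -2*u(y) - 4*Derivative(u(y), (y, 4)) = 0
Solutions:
 u(y) = (C1*sin(2^(1/4)*y/2) + C2*cos(2^(1/4)*y/2))*exp(-2^(1/4)*y/2) + (C3*sin(2^(1/4)*y/2) + C4*cos(2^(1/4)*y/2))*exp(2^(1/4)*y/2)


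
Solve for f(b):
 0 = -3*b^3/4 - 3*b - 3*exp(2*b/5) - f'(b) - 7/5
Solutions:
 f(b) = C1 - 3*b^4/16 - 3*b^2/2 - 7*b/5 - 15*exp(2*b/5)/2


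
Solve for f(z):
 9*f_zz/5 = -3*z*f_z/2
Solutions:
 f(z) = C1 + C2*erf(sqrt(15)*z/6)


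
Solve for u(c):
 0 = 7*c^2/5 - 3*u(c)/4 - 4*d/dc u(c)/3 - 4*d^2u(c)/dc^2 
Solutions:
 u(c) = 28*c^2/15 - 896*c/135 + (C1*sin(sqrt(23)*c/12) + C2*cos(sqrt(23)*c/12))*exp(-c/6) - 9856/1215


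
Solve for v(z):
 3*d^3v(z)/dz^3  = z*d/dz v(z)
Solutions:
 v(z) = C1 + Integral(C2*airyai(3^(2/3)*z/3) + C3*airybi(3^(2/3)*z/3), z)


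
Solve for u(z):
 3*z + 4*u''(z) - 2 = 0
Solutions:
 u(z) = C1 + C2*z - z^3/8 + z^2/4


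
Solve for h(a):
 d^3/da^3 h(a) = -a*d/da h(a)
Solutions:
 h(a) = C1 + Integral(C2*airyai(-a) + C3*airybi(-a), a)


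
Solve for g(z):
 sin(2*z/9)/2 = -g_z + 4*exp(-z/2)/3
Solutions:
 g(z) = C1 + 9*cos(2*z/9)/4 - 8*exp(-z/2)/3


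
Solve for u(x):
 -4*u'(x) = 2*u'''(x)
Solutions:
 u(x) = C1 + C2*sin(sqrt(2)*x) + C3*cos(sqrt(2)*x)


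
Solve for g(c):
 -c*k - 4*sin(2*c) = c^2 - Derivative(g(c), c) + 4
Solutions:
 g(c) = C1 + c^3/3 + c^2*k/2 + 4*c - 2*cos(2*c)


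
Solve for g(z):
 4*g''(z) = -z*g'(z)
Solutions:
 g(z) = C1 + C2*erf(sqrt(2)*z/4)


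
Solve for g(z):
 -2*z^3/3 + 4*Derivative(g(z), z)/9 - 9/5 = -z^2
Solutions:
 g(z) = C1 + 3*z^4/8 - 3*z^3/4 + 81*z/20


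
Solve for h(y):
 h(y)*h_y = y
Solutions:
 h(y) = -sqrt(C1 + y^2)
 h(y) = sqrt(C1 + y^2)


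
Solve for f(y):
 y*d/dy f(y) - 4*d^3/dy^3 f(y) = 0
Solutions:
 f(y) = C1 + Integral(C2*airyai(2^(1/3)*y/2) + C3*airybi(2^(1/3)*y/2), y)


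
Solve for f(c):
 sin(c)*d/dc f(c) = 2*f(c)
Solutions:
 f(c) = C1*(cos(c) - 1)/(cos(c) + 1)


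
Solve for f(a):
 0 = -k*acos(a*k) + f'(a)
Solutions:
 f(a) = C1 + k*Piecewise((a*acos(a*k) - sqrt(-a^2*k^2 + 1)/k, Ne(k, 0)), (pi*a/2, True))


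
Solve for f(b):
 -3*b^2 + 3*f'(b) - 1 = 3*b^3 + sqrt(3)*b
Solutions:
 f(b) = C1 + b^4/4 + b^3/3 + sqrt(3)*b^2/6 + b/3


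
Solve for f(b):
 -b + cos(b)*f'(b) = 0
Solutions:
 f(b) = C1 + Integral(b/cos(b), b)


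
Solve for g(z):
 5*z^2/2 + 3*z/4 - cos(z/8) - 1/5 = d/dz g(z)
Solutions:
 g(z) = C1 + 5*z^3/6 + 3*z^2/8 - z/5 - 8*sin(z/8)


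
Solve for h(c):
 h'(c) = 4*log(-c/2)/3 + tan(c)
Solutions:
 h(c) = C1 + 4*c*log(-c)/3 - 4*c/3 - 4*c*log(2)/3 - log(cos(c))


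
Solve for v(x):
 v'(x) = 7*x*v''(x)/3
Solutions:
 v(x) = C1 + C2*x^(10/7)


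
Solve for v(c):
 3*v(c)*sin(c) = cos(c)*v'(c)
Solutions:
 v(c) = C1/cos(c)^3


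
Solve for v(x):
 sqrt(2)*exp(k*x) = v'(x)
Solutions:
 v(x) = C1 + sqrt(2)*exp(k*x)/k


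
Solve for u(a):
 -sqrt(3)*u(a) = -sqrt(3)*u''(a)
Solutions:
 u(a) = C1*exp(-a) + C2*exp(a)


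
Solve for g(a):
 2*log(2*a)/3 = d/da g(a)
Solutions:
 g(a) = C1 + 2*a*log(a)/3 - 2*a/3 + 2*a*log(2)/3


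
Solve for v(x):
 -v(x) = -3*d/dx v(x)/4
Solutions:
 v(x) = C1*exp(4*x/3)


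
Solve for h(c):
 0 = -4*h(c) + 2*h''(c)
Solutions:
 h(c) = C1*exp(-sqrt(2)*c) + C2*exp(sqrt(2)*c)


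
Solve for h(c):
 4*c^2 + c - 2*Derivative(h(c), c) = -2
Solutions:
 h(c) = C1 + 2*c^3/3 + c^2/4 + c


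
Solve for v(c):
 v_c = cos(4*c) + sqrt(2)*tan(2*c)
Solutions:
 v(c) = C1 - sqrt(2)*log(cos(2*c))/2 + sin(4*c)/4


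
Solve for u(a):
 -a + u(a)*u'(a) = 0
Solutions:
 u(a) = -sqrt(C1 + a^2)
 u(a) = sqrt(C1 + a^2)


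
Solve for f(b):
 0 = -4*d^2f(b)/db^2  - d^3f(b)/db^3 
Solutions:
 f(b) = C1 + C2*b + C3*exp(-4*b)


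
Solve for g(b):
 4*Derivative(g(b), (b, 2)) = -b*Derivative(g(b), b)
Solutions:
 g(b) = C1 + C2*erf(sqrt(2)*b/4)


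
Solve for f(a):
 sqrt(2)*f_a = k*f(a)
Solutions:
 f(a) = C1*exp(sqrt(2)*a*k/2)


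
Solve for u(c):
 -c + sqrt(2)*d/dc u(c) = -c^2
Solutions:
 u(c) = C1 - sqrt(2)*c^3/6 + sqrt(2)*c^2/4


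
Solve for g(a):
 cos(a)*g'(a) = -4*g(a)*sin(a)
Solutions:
 g(a) = C1*cos(a)^4


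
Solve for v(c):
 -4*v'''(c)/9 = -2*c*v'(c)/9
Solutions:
 v(c) = C1 + Integral(C2*airyai(2^(2/3)*c/2) + C3*airybi(2^(2/3)*c/2), c)


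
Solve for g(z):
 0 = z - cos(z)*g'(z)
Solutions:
 g(z) = C1 + Integral(z/cos(z), z)


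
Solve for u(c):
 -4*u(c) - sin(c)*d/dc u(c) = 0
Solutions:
 u(c) = C1*(cos(c)^2 + 2*cos(c) + 1)/(cos(c)^2 - 2*cos(c) + 1)


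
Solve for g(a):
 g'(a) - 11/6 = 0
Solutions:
 g(a) = C1 + 11*a/6


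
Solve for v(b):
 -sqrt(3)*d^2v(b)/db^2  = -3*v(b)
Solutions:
 v(b) = C1*exp(-3^(1/4)*b) + C2*exp(3^(1/4)*b)


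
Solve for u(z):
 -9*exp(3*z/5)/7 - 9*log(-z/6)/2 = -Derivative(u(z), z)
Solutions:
 u(z) = C1 + 9*z*log(-z)/2 + 9*z*(-log(6) - 1)/2 + 15*exp(3*z/5)/7


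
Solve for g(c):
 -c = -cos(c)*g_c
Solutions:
 g(c) = C1 + Integral(c/cos(c), c)


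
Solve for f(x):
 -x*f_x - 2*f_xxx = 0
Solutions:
 f(x) = C1 + Integral(C2*airyai(-2^(2/3)*x/2) + C3*airybi(-2^(2/3)*x/2), x)


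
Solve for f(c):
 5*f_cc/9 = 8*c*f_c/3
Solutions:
 f(c) = C1 + C2*erfi(2*sqrt(15)*c/5)


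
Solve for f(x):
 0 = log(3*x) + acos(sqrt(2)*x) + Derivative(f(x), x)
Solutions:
 f(x) = C1 - x*log(x) - x*acos(sqrt(2)*x) - x*log(3) + x + sqrt(2)*sqrt(1 - 2*x^2)/2


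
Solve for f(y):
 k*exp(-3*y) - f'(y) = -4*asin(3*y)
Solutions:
 f(y) = C1 - k*exp(-3*y)/3 + 4*y*asin(3*y) + 4*sqrt(1 - 9*y^2)/3


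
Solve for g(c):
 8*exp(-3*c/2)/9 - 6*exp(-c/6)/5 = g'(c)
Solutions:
 g(c) = C1 - 16*exp(-3*c/2)/27 + 36*exp(-c/6)/5


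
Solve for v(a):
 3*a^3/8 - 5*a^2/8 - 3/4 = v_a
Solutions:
 v(a) = C1 + 3*a^4/32 - 5*a^3/24 - 3*a/4


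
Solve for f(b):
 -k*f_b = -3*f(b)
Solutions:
 f(b) = C1*exp(3*b/k)


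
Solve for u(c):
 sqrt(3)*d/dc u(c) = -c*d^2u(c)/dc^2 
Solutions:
 u(c) = C1 + C2*c^(1 - sqrt(3))


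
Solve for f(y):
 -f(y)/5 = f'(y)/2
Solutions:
 f(y) = C1*exp(-2*y/5)


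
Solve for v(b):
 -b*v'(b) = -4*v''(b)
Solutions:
 v(b) = C1 + C2*erfi(sqrt(2)*b/4)


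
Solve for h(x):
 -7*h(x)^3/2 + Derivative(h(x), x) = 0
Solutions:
 h(x) = -sqrt(-1/(C1 + 7*x))
 h(x) = sqrt(-1/(C1 + 7*x))


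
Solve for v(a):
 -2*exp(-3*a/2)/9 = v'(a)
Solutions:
 v(a) = C1 + 4*exp(-3*a/2)/27


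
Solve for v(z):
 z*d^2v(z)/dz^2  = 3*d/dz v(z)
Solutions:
 v(z) = C1 + C2*z^4


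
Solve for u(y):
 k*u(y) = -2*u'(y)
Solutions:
 u(y) = C1*exp(-k*y/2)


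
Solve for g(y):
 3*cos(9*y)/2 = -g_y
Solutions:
 g(y) = C1 - sin(9*y)/6


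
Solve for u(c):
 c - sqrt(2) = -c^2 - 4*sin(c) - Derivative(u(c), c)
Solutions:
 u(c) = C1 - c^3/3 - c^2/2 + sqrt(2)*c + 4*cos(c)


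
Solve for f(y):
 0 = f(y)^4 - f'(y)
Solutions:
 f(y) = (-1/(C1 + 3*y))^(1/3)
 f(y) = (-1/(C1 + y))^(1/3)*(-3^(2/3) - 3*3^(1/6)*I)/6
 f(y) = (-1/(C1 + y))^(1/3)*(-3^(2/3) + 3*3^(1/6)*I)/6


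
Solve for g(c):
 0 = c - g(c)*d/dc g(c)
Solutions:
 g(c) = -sqrt(C1 + c^2)
 g(c) = sqrt(C1 + c^2)


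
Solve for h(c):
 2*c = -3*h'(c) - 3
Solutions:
 h(c) = C1 - c^2/3 - c


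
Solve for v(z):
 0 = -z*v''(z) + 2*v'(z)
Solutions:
 v(z) = C1 + C2*z^3


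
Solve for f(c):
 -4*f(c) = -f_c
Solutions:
 f(c) = C1*exp(4*c)


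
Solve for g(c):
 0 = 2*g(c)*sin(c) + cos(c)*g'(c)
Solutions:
 g(c) = C1*cos(c)^2


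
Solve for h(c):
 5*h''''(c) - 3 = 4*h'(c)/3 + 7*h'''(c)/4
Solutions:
 h(c) = C1 + C2*exp(c*(-(240*sqrt(14743) + 29143)^(1/3) - 49/(240*sqrt(14743) + 29143)^(1/3) + 14)/120)*sin(sqrt(3)*c*(-(240*sqrt(14743) + 29143)^(1/3) + 49/(240*sqrt(14743) + 29143)^(1/3))/120) + C3*exp(c*(-(240*sqrt(14743) + 29143)^(1/3) - 49/(240*sqrt(14743) + 29143)^(1/3) + 14)/120)*cos(sqrt(3)*c*(-(240*sqrt(14743) + 29143)^(1/3) + 49/(240*sqrt(14743) + 29143)^(1/3))/120) + C4*exp(c*(49/(240*sqrt(14743) + 29143)^(1/3) + 7 + (240*sqrt(14743) + 29143)^(1/3))/60) - 9*c/4


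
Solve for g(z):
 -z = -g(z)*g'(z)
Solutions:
 g(z) = -sqrt(C1 + z^2)
 g(z) = sqrt(C1 + z^2)


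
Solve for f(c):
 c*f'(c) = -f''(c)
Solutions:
 f(c) = C1 + C2*erf(sqrt(2)*c/2)


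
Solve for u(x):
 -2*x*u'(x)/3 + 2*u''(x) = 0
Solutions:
 u(x) = C1 + C2*erfi(sqrt(6)*x/6)


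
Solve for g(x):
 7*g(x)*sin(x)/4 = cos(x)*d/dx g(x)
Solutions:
 g(x) = C1/cos(x)^(7/4)


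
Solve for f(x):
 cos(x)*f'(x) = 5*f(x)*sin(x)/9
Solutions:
 f(x) = C1/cos(x)^(5/9)


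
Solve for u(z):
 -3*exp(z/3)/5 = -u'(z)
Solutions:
 u(z) = C1 + 9*exp(z/3)/5


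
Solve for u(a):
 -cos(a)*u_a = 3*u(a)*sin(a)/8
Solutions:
 u(a) = C1*cos(a)^(3/8)


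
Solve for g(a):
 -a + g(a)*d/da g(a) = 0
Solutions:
 g(a) = -sqrt(C1 + a^2)
 g(a) = sqrt(C1 + a^2)


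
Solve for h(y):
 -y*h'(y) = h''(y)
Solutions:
 h(y) = C1 + C2*erf(sqrt(2)*y/2)


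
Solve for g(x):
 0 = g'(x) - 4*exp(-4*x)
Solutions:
 g(x) = C1 - exp(-4*x)


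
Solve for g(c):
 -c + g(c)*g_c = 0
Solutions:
 g(c) = -sqrt(C1 + c^2)
 g(c) = sqrt(C1 + c^2)


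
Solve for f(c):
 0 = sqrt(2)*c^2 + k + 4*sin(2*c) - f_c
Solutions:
 f(c) = C1 + sqrt(2)*c^3/3 + c*k - 2*cos(2*c)


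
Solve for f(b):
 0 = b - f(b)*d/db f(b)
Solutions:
 f(b) = -sqrt(C1 + b^2)
 f(b) = sqrt(C1 + b^2)


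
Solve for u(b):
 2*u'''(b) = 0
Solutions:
 u(b) = C1 + C2*b + C3*b^2


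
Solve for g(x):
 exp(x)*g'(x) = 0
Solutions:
 g(x) = C1


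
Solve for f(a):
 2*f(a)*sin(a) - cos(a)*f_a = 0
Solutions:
 f(a) = C1/cos(a)^2


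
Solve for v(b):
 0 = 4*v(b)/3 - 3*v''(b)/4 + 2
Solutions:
 v(b) = C1*exp(-4*b/3) + C2*exp(4*b/3) - 3/2


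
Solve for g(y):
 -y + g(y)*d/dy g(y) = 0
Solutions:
 g(y) = -sqrt(C1 + y^2)
 g(y) = sqrt(C1 + y^2)


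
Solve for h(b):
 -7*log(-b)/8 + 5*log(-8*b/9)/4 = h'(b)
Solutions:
 h(b) = C1 + 3*b*log(-b)/8 + b*(-20*log(3) - 3 + 30*log(2))/8


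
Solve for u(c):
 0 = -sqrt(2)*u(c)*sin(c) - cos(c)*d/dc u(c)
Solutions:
 u(c) = C1*cos(c)^(sqrt(2))


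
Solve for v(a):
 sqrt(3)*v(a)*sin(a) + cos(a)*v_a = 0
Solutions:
 v(a) = C1*cos(a)^(sqrt(3))


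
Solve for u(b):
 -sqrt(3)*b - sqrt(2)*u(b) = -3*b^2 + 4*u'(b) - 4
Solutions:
 u(b) = C1*exp(-sqrt(2)*b/4) + 3*sqrt(2)*b^2/2 - 12*b - sqrt(6)*b/2 + 2*sqrt(3) + 26*sqrt(2)


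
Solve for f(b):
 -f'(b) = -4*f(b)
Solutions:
 f(b) = C1*exp(4*b)


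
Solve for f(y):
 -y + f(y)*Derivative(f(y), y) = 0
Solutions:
 f(y) = -sqrt(C1 + y^2)
 f(y) = sqrt(C1 + y^2)


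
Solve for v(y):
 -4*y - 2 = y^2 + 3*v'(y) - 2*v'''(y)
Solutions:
 v(y) = C1 + C2*exp(-sqrt(6)*y/2) + C3*exp(sqrt(6)*y/2) - y^3/9 - 2*y^2/3 - 10*y/9


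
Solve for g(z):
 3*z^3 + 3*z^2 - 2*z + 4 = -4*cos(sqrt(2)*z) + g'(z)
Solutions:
 g(z) = C1 + 3*z^4/4 + z^3 - z^2 + 4*z + 2*sqrt(2)*sin(sqrt(2)*z)


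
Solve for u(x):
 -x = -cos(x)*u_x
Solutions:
 u(x) = C1 + Integral(x/cos(x), x)


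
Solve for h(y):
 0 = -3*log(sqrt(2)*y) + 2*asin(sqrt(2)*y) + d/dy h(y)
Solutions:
 h(y) = C1 + 3*y*log(y) - 2*y*asin(sqrt(2)*y) - 3*y + 3*y*log(2)/2 - sqrt(2)*sqrt(1 - 2*y^2)


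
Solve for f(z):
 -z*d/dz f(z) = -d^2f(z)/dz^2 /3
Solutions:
 f(z) = C1 + C2*erfi(sqrt(6)*z/2)


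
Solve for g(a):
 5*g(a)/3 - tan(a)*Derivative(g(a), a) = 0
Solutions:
 g(a) = C1*sin(a)^(5/3)


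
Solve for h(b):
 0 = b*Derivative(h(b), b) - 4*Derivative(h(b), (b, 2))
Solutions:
 h(b) = C1 + C2*erfi(sqrt(2)*b/4)


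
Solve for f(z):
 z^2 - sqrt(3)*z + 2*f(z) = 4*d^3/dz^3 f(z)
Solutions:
 f(z) = C3*exp(2^(2/3)*z/2) - z^2/2 + sqrt(3)*z/2 + (C1*sin(2^(2/3)*sqrt(3)*z/4) + C2*cos(2^(2/3)*sqrt(3)*z/4))*exp(-2^(2/3)*z/4)


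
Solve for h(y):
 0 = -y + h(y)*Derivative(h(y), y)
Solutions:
 h(y) = -sqrt(C1 + y^2)
 h(y) = sqrt(C1 + y^2)


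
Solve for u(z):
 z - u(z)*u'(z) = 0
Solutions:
 u(z) = -sqrt(C1 + z^2)
 u(z) = sqrt(C1 + z^2)


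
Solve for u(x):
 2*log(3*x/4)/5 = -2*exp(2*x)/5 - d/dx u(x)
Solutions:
 u(x) = C1 - 2*x*log(x)/5 + 2*x*(-log(3) + 1 + 2*log(2))/5 - exp(2*x)/5


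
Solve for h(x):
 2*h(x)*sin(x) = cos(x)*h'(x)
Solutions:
 h(x) = C1/cos(x)^2


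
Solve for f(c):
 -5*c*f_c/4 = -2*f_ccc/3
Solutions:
 f(c) = C1 + Integral(C2*airyai(15^(1/3)*c/2) + C3*airybi(15^(1/3)*c/2), c)


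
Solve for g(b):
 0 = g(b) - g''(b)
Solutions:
 g(b) = C1*exp(-b) + C2*exp(b)


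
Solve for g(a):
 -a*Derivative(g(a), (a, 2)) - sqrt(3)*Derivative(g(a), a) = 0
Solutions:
 g(a) = C1 + C2*a^(1 - sqrt(3))


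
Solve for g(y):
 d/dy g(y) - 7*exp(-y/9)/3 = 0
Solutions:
 g(y) = C1 - 21*exp(-y/9)


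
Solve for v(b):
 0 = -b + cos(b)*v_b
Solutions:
 v(b) = C1 + Integral(b/cos(b), b)


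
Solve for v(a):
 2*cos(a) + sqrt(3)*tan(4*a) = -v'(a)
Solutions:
 v(a) = C1 + sqrt(3)*log(cos(4*a))/4 - 2*sin(a)


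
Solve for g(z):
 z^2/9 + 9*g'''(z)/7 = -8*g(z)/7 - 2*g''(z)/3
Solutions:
 g(z) = C1*exp(z*(-28 + 98*2^(1/3)/(243*sqrt(60421) + 59735)^(1/3) + 2^(2/3)*(243*sqrt(60421) + 59735)^(1/3))/162)*sin(2^(1/3)*sqrt(3)*z*(-2^(1/3)*(243*sqrt(60421) + 59735)^(1/3) + 98/(243*sqrt(60421) + 59735)^(1/3))/162) + C2*exp(z*(-28 + 98*2^(1/3)/(243*sqrt(60421) + 59735)^(1/3) + 2^(2/3)*(243*sqrt(60421) + 59735)^(1/3))/162)*cos(2^(1/3)*sqrt(3)*z*(-2^(1/3)*(243*sqrt(60421) + 59735)^(1/3) + 98/(243*sqrt(60421) + 59735)^(1/3))/162) + C3*exp(-z*(98*2^(1/3)/(243*sqrt(60421) + 59735)^(1/3) + 14 + 2^(2/3)*(243*sqrt(60421) + 59735)^(1/3))/81) - 7*z^2/72 + 49/432


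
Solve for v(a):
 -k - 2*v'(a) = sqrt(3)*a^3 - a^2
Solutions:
 v(a) = C1 - sqrt(3)*a^4/8 + a^3/6 - a*k/2


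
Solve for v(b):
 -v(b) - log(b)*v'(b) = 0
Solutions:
 v(b) = C1*exp(-li(b))


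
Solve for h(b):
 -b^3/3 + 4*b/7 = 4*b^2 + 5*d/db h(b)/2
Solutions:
 h(b) = C1 - b^4/30 - 8*b^3/15 + 4*b^2/35


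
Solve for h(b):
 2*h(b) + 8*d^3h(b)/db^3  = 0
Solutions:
 h(b) = C3*exp(-2^(1/3)*b/2) + (C1*sin(2^(1/3)*sqrt(3)*b/4) + C2*cos(2^(1/3)*sqrt(3)*b/4))*exp(2^(1/3)*b/4)


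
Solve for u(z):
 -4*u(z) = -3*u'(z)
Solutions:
 u(z) = C1*exp(4*z/3)


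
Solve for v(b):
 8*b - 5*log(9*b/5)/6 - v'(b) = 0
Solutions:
 v(b) = C1 + 4*b^2 - 5*b*log(b)/6 - 5*b*log(3)/3 + 5*b/6 + 5*b*log(5)/6


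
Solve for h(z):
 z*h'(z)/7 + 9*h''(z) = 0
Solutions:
 h(z) = C1 + C2*erf(sqrt(14)*z/42)


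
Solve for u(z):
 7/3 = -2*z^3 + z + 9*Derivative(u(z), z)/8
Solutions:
 u(z) = C1 + 4*z^4/9 - 4*z^2/9 + 56*z/27


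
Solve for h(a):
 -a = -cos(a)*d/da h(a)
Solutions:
 h(a) = C1 + Integral(a/cos(a), a)


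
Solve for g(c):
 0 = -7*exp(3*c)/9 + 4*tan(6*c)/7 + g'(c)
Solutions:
 g(c) = C1 + 7*exp(3*c)/27 + 2*log(cos(6*c))/21


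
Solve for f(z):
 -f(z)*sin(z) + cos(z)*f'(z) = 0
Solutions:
 f(z) = C1/cos(z)


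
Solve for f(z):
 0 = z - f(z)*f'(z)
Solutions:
 f(z) = -sqrt(C1 + z^2)
 f(z) = sqrt(C1 + z^2)


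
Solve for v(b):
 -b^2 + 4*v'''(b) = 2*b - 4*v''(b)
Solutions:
 v(b) = C1 + C2*b + C3*exp(-b) + b^4/48


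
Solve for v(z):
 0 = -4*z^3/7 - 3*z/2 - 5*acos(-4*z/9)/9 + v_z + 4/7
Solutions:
 v(z) = C1 + z^4/7 + 3*z^2/4 + 5*z*acos(-4*z/9)/9 - 4*z/7 + 5*sqrt(81 - 16*z^2)/36


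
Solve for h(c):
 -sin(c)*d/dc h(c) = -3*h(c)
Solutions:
 h(c) = C1*(cos(c) - 1)^(3/2)/(cos(c) + 1)^(3/2)


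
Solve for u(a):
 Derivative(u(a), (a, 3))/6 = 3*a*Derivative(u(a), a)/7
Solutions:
 u(a) = C1 + Integral(C2*airyai(18^(1/3)*7^(2/3)*a/7) + C3*airybi(18^(1/3)*7^(2/3)*a/7), a)


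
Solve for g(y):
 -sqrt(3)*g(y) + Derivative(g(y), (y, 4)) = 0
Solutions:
 g(y) = C1*exp(-3^(1/8)*y) + C2*exp(3^(1/8)*y) + C3*sin(3^(1/8)*y) + C4*cos(3^(1/8)*y)


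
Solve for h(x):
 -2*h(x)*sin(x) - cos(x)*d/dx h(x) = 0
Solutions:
 h(x) = C1*cos(x)^2


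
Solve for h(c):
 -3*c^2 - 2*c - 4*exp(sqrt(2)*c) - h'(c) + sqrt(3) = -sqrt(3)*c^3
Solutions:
 h(c) = C1 + sqrt(3)*c^4/4 - c^3 - c^2 + sqrt(3)*c - 2*sqrt(2)*exp(sqrt(2)*c)


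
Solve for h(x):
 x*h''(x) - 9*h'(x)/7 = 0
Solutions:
 h(x) = C1 + C2*x^(16/7)


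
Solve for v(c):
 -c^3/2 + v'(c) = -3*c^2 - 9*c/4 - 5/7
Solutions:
 v(c) = C1 + c^4/8 - c^3 - 9*c^2/8 - 5*c/7


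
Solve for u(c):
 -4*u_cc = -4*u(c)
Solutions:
 u(c) = C1*exp(-c) + C2*exp(c)


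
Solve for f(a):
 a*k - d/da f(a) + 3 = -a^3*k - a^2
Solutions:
 f(a) = C1 + a^4*k/4 + a^3/3 + a^2*k/2 + 3*a


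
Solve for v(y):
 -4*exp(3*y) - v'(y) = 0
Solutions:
 v(y) = C1 - 4*exp(3*y)/3


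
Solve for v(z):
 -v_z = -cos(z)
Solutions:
 v(z) = C1 + sin(z)


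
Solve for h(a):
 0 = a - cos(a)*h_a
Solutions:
 h(a) = C1 + Integral(a/cos(a), a)


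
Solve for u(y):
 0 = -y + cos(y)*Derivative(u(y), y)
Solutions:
 u(y) = C1 + Integral(y/cos(y), y)


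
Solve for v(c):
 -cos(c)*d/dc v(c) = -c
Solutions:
 v(c) = C1 + Integral(c/cos(c), c)


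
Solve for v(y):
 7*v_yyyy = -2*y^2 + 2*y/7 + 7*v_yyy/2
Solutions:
 v(y) = C1 + C2*y + C3*y^2 + C4*exp(y/2) + y^5/105 + 9*y^4/98 + 36*y^3/49


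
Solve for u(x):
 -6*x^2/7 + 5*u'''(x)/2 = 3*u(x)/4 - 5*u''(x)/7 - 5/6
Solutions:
 u(x) = C1*exp(-x*(40*20^(1/3)/(63*sqrt(192241) + 27623)^(1/3) + 40 + 50^(1/3)*(63*sqrt(192241) + 27623)^(1/3))/420)*sin(sqrt(3)*x*(-50^(1/3)*(63*sqrt(192241) + 27623)^(1/3) + 40*20^(1/3)/(63*sqrt(192241) + 27623)^(1/3))/420) + C2*exp(-x*(40*20^(1/3)/(63*sqrt(192241) + 27623)^(1/3) + 40 + 50^(1/3)*(63*sqrt(192241) + 27623)^(1/3))/420)*cos(sqrt(3)*x*(-50^(1/3)*(63*sqrt(192241) + 27623)^(1/3) + 40*20^(1/3)/(63*sqrt(192241) + 27623)^(1/3))/420) + C3*exp(x*(-20 + 40*20^(1/3)/(63*sqrt(192241) + 27623)^(1/3) + 50^(1/3)*(63*sqrt(192241) + 27623)^(1/3))/210) - 8*x^2/7 - 470/441


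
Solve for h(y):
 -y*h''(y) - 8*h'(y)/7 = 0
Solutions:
 h(y) = C1 + C2/y^(1/7)


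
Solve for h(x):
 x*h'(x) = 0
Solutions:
 h(x) = C1


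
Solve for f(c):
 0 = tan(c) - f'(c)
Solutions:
 f(c) = C1 - log(cos(c))


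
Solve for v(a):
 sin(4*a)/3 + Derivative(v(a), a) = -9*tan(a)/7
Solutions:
 v(a) = C1 + 9*log(cos(a))/7 + cos(4*a)/12


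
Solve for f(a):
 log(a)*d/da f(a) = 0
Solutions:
 f(a) = C1


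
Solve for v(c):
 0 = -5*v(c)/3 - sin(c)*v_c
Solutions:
 v(c) = C1*(cos(c) + 1)^(5/6)/(cos(c) - 1)^(5/6)


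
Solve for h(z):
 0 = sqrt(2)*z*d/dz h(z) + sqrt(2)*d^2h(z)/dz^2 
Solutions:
 h(z) = C1 + C2*erf(sqrt(2)*z/2)


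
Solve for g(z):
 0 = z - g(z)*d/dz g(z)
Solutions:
 g(z) = -sqrt(C1 + z^2)
 g(z) = sqrt(C1 + z^2)


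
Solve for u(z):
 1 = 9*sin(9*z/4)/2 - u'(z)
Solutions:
 u(z) = C1 - z - 2*cos(9*z/4)


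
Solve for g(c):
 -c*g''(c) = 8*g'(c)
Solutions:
 g(c) = C1 + C2/c^7


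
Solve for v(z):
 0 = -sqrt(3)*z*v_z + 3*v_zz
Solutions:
 v(z) = C1 + C2*erfi(sqrt(2)*3^(3/4)*z/6)


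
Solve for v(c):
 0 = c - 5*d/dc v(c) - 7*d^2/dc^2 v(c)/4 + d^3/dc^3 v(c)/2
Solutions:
 v(c) = C1 + C2*exp(c*(7 - sqrt(209))/4) + C3*exp(c*(7 + sqrt(209))/4) + c^2/10 - 7*c/100
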